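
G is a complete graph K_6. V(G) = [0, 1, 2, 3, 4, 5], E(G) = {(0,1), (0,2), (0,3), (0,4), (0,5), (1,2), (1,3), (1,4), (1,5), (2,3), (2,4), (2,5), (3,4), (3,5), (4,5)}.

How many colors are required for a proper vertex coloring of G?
χ(G) = 6

Clique number ω(G) = 6 (lower bound: χ ≥ ω).
The clique on [0, 1, 2, 3, 4, 5] has size 6, forcing χ ≥ 6, and the coloring below uses 6 colors, so χ(G) = 6.
A valid 6-coloring: color 1: [2]; color 2: [0]; color 3: [4]; color 4: [3]; color 5: [5]; color 6: [1].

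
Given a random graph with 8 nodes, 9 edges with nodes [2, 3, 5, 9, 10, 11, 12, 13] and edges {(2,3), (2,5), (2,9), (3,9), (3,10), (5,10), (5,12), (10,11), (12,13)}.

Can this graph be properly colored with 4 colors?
Yes, G is 4-colorable

A valid 4-coloring: color 1: [2, 10, 12]; color 2: [3, 5, 11, 13]; color 3: [9].
(χ(G) = 3 ≤ 4.)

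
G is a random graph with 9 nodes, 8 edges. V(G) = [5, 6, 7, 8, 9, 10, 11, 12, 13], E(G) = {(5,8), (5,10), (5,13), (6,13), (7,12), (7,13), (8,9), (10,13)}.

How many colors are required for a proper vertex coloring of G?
χ(G) = 3

Clique number ω(G) = 3 (lower bound: χ ≥ ω).
The clique on [5, 10, 13] has size 3, forcing χ ≥ 3, and the coloring below uses 3 colors, so χ(G) = 3.
A valid 3-coloring: color 1: [8, 11, 12, 13]; color 2: [5, 6, 7, 9]; color 3: [10].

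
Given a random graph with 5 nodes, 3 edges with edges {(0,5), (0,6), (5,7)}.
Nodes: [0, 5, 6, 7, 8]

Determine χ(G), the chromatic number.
Clique number ω(G) = 2 (lower bound: χ ≥ ω).
The graph is bipartite (no odd cycle), so 2 colors suffice: χ(G) = 2.
A valid 2-coloring: color 1: [5, 6, 8]; color 2: [0, 7].

χ(G) = 2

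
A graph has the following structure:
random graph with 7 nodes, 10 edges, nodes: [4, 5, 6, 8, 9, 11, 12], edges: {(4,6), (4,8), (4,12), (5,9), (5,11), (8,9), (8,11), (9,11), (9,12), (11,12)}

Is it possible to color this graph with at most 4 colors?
Yes, G is 4-colorable

A valid 4-coloring: color 1: [4, 9]; color 2: [6, 11]; color 3: [5, 8, 12].
(χ(G) = 3 ≤ 4.)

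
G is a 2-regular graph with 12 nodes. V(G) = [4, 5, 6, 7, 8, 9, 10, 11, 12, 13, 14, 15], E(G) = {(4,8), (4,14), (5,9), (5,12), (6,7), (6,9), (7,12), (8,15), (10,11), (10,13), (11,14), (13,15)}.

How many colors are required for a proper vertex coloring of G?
χ(G) = 3

Clique number ω(G) = 2 (lower bound: χ ≥ ω).
Odd cycle [15, 8, 4, 14, 11, 10, 13] needs 3 colors (χ ≥ 3).
The coloring below uses 3 colors, so χ(G) = 3.
A valid 3-coloring: color 1: [4, 5, 7, 10, 15]; color 2: [6, 8, 12, 13, 14]; color 3: [9, 11].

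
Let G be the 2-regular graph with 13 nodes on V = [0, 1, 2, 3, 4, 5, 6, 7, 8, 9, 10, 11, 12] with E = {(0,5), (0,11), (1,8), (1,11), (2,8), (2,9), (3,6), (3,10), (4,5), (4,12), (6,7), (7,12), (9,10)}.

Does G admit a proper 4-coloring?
A valid 4-coloring: color 1: [3, 4, 7, 8, 9, 11]; color 2: [1, 2, 5, 6, 10, 12]; color 3: [0].
(χ(G) = 3 ≤ 4.)

Yes, G is 4-colorable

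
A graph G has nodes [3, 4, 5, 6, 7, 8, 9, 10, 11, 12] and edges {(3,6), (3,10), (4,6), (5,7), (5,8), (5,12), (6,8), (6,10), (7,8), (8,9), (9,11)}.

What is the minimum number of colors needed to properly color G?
Clique number ω(G) = 3 (lower bound: χ ≥ ω).
The clique on [5, 7, 8] has size 3, forcing χ ≥ 3, and the coloring below uses 3 colors, so χ(G) = 3.
A valid 3-coloring: color 1: [3, 4, 8, 11, 12]; color 2: [5, 6, 9]; color 3: [7, 10].

χ(G) = 3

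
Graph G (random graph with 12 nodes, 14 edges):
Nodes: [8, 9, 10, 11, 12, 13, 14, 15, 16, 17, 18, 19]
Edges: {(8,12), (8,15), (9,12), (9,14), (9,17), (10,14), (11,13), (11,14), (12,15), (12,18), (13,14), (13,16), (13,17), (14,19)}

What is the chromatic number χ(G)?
χ(G) = 3

Clique number ω(G) = 3 (lower bound: χ ≥ ω).
The clique on [8, 12, 15] has size 3, forcing χ ≥ 3, and the coloring below uses 3 colors, so χ(G) = 3.
A valid 3-coloring: color 1: [12, 14, 16, 17]; color 2: [8, 9, 10, 13, 18, 19]; color 3: [11, 15].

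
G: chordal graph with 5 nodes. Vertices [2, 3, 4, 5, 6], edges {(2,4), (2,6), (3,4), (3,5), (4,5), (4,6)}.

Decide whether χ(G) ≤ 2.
The clique on vertices [2, 4, 6] has size 3 > 2, so it alone needs 3 colors.

No, G is not 2-colorable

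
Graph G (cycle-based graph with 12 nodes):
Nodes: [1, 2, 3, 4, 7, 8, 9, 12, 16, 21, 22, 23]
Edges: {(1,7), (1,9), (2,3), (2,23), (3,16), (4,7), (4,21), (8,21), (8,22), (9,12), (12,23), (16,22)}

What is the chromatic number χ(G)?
Clique number ω(G) = 2 (lower bound: χ ≥ ω).
The graph is bipartite (no odd cycle), so 2 colors suffice: χ(G) = 2.
A valid 2-coloring: color 1: [3, 7, 9, 21, 22, 23]; color 2: [1, 2, 4, 8, 12, 16].

χ(G) = 2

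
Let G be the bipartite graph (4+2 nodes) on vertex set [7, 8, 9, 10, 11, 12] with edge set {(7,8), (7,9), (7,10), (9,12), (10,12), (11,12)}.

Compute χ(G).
χ(G) = 2

Clique number ω(G) = 2 (lower bound: χ ≥ ω).
The graph is bipartite (no odd cycle), so 2 colors suffice: χ(G) = 2.
A valid 2-coloring: color 1: [7, 12]; color 2: [8, 9, 10, 11].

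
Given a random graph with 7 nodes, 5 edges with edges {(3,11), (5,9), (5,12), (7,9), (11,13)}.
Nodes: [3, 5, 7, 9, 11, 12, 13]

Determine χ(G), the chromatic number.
Clique number ω(G) = 2 (lower bound: χ ≥ ω).
The graph is bipartite (no odd cycle), so 2 colors suffice: χ(G) = 2.
A valid 2-coloring: color 1: [5, 7, 11]; color 2: [3, 9, 12, 13].

χ(G) = 2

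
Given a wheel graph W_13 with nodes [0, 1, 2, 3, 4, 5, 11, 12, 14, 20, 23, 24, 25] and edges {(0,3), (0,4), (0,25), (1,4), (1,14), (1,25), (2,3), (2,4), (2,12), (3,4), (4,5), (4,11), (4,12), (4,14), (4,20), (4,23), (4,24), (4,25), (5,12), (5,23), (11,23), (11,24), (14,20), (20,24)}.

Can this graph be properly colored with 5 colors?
Yes, G is 5-colorable

A valid 5-coloring: color 1: [4]; color 2: [3, 12, 14, 23, 24, 25]; color 3: [0, 1, 2, 5, 11, 20].
(χ(G) = 3 ≤ 5.)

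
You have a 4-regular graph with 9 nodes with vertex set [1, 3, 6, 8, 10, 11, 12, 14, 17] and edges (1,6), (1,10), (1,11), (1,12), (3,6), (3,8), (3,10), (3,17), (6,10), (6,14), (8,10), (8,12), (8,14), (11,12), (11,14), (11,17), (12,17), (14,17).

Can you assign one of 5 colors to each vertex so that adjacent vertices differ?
Yes, G is 5-colorable

A valid 5-coloring: color 1: [6, 8, 17]; color 2: [10, 12, 14]; color 3: [1, 3]; color 4: [11].
(χ(G) = 4 ≤ 5.)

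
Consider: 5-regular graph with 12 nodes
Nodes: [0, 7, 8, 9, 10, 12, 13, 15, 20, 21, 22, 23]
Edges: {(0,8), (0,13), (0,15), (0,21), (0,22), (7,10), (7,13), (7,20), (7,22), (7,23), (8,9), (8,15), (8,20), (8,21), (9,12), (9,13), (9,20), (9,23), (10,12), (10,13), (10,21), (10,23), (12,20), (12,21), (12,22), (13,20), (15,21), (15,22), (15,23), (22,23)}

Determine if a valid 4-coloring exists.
Yes, G is 4-colorable

A valid 4-coloring: color 1: [8, 13, 22]; color 2: [0, 7, 12]; color 3: [9, 10, 15]; color 4: [20, 21, 23].
(χ(G) = 4 ≤ 4.)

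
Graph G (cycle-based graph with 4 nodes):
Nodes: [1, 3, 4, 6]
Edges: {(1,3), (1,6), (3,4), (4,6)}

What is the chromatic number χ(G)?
Clique number ω(G) = 2 (lower bound: χ ≥ ω).
The graph is bipartite (no odd cycle), so 2 colors suffice: χ(G) = 2.
A valid 2-coloring: color 1: [1, 4]; color 2: [3, 6].

χ(G) = 2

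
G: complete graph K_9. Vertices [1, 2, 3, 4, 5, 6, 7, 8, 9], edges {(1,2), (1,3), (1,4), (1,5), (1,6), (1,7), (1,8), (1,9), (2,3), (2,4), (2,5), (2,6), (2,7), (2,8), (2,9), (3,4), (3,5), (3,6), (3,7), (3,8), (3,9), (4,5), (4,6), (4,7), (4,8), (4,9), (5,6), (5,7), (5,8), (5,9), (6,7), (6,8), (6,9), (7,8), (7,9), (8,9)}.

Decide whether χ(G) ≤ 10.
A valid 10-coloring: color 1: [2]; color 2: [6]; color 3: [3]; color 4: [9]; color 5: [5]; color 6: [4]; color 7: [1]; color 8: [8]; color 9: [7].
(χ(G) = 9 ≤ 10.)

Yes, G is 10-colorable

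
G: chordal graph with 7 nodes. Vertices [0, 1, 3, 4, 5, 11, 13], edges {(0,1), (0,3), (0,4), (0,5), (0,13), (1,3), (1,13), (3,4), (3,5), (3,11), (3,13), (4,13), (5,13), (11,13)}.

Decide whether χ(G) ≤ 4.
Yes, G is 4-colorable

A valid 4-coloring: color 1: [3]; color 2: [13]; color 3: [0, 11]; color 4: [1, 4, 5].
(χ(G) = 4 ≤ 4.)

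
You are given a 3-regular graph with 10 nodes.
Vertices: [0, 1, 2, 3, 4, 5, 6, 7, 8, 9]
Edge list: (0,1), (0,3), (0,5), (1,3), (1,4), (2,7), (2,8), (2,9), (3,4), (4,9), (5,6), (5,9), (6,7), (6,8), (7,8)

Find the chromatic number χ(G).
χ(G) = 3

Clique number ω(G) = 3 (lower bound: χ ≥ ω).
The clique on [0, 1, 3] has size 3, forcing χ ≥ 3, and the coloring below uses 3 colors, so χ(G) = 3.
A valid 3-coloring: color 1: [1, 5, 8]; color 2: [0, 2, 4, 6]; color 3: [3, 7, 9].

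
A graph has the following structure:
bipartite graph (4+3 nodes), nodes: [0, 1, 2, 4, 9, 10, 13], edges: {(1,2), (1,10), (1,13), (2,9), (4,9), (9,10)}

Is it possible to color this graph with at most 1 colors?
Edge (1,2) forces its endpoints to differ, so 1 color is not enough.

No, G is not 1-colorable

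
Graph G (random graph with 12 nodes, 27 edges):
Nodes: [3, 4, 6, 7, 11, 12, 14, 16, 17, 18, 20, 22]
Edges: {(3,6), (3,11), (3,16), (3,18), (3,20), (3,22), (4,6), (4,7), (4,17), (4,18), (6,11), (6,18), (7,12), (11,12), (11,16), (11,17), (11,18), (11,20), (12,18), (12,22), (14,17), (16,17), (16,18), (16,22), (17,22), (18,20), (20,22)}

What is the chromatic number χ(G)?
Clique number ω(G) = 4 (lower bound: χ ≥ ω).
The clique on [3, 11, 16, 18] has size 4, forcing χ ≥ 4, and the coloring below uses 4 colors, so χ(G) = 4.
A valid 4-coloring: color 1: [7, 17, 18]; color 2: [4, 11, 14, 22]; color 3: [3, 12]; color 4: [6, 16, 20].

χ(G) = 4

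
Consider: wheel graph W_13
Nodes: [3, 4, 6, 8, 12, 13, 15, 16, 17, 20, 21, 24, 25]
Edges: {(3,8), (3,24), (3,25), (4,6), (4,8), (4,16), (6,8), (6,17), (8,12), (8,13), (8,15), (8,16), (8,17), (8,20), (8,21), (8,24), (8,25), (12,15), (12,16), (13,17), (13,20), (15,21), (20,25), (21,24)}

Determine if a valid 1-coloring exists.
The clique on vertices [3, 8, 24] has size 3 > 1, so it alone needs 3 colors.

No, G is not 1-colorable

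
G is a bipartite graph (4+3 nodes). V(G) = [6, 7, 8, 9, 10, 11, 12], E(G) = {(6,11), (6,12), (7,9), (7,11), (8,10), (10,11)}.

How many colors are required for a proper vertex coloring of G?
Clique number ω(G) = 2 (lower bound: χ ≥ ω).
The graph is bipartite (no odd cycle), so 2 colors suffice: χ(G) = 2.
A valid 2-coloring: color 1: [8, 9, 11, 12]; color 2: [6, 7, 10].

χ(G) = 2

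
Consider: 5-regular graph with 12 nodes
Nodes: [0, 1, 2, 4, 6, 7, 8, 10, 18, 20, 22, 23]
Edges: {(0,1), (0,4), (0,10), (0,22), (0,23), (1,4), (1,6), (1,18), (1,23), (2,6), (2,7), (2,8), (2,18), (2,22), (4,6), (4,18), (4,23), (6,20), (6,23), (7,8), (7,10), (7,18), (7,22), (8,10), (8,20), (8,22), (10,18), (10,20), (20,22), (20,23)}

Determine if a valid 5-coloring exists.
Yes, G is 5-colorable

A valid 5-coloring: color 1: [1, 2, 20]; color 2: [10, 22, 23]; color 3: [4, 8]; color 4: [0, 6, 18]; color 5: [7].
(χ(G) = 4 ≤ 5.)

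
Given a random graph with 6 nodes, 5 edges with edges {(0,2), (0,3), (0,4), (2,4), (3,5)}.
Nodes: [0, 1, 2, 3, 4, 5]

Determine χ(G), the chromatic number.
χ(G) = 3

Clique number ω(G) = 3 (lower bound: χ ≥ ω).
The clique on [0, 2, 4] has size 3, forcing χ ≥ 3, and the coloring below uses 3 colors, so χ(G) = 3.
A valid 3-coloring: color 1: [0, 1, 5]; color 2: [2, 3]; color 3: [4].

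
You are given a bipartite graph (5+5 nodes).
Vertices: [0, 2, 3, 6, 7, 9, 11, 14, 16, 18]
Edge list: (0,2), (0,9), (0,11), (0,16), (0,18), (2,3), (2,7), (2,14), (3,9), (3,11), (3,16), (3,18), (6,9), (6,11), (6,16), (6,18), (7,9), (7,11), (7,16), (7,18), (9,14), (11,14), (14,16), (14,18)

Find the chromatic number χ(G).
Clique number ω(G) = 2 (lower bound: χ ≥ ω).
The graph is bipartite (no odd cycle), so 2 colors suffice: χ(G) = 2.
A valid 2-coloring: color 1: [0, 3, 6, 7, 14]; color 2: [2, 9, 11, 16, 18].

χ(G) = 2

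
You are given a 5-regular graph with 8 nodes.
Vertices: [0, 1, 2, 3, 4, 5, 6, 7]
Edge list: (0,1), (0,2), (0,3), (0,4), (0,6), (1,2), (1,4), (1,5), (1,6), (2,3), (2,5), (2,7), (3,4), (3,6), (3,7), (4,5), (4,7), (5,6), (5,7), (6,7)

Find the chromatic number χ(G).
Clique number ω(G) = 3 (lower bound: χ ≥ ω).
Odd cycle [5, 1, 0, 3, 7] needs 3 colors (χ ≥ 3).
Vertex 2 is adjacent to every vertex of [0, 1, 3, 5, 7], which already need 3 colors among themselves, so 2 needs a new color (χ ≥ 4).
The coloring below uses 4 colors, so χ(G) = 4.
A valid 4-coloring: color 1: [1, 3]; color 2: [2, 4, 6]; color 3: [0, 5]; color 4: [7].

χ(G) = 4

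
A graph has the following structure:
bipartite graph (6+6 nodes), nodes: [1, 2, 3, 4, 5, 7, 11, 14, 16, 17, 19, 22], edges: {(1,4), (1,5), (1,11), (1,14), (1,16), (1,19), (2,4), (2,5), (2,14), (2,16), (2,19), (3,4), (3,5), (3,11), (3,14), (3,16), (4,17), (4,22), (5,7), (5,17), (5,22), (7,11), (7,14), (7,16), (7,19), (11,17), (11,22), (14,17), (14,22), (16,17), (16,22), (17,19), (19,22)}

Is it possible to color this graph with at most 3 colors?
A valid 3-coloring: color 1: [4, 5, 11, 14, 16, 19]; color 2: [1, 2, 3, 7, 17, 22].
(χ(G) = 2 ≤ 3.)

Yes, G is 3-colorable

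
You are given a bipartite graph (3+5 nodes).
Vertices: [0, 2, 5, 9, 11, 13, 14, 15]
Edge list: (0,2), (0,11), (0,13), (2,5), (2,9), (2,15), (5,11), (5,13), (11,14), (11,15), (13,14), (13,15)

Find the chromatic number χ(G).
χ(G) = 2

Clique number ω(G) = 2 (lower bound: χ ≥ ω).
The graph is bipartite (no odd cycle), so 2 colors suffice: χ(G) = 2.
A valid 2-coloring: color 1: [2, 11, 13]; color 2: [0, 5, 9, 14, 15].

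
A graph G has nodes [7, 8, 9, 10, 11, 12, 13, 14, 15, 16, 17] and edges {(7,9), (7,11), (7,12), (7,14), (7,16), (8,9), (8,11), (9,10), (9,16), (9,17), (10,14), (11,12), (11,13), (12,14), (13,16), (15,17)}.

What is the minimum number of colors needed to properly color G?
Clique number ω(G) = 3 (lower bound: χ ≥ ω).
The clique on [7, 9, 16] has size 3, forcing χ ≥ 3, and the coloring below uses 3 colors, so χ(G) = 3.
A valid 3-coloring: color 1: [9, 11, 14, 15]; color 2: [7, 8, 10, 13, 17]; color 3: [12, 16].

χ(G) = 3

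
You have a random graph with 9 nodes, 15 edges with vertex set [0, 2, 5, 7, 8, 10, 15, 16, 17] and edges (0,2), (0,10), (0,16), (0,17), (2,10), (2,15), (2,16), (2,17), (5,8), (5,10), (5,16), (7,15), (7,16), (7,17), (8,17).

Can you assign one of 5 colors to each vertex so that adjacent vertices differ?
A valid 5-coloring: color 1: [2, 7, 8]; color 2: [10, 15, 16, 17]; color 3: [0, 5].
(χ(G) = 3 ≤ 5.)

Yes, G is 5-colorable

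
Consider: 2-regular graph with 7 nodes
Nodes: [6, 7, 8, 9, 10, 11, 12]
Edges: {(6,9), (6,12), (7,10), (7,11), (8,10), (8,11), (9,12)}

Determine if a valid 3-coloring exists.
Yes, G is 3-colorable

A valid 3-coloring: color 1: [10, 11, 12]; color 2: [6, 7, 8]; color 3: [9].
(χ(G) = 3 ≤ 3.)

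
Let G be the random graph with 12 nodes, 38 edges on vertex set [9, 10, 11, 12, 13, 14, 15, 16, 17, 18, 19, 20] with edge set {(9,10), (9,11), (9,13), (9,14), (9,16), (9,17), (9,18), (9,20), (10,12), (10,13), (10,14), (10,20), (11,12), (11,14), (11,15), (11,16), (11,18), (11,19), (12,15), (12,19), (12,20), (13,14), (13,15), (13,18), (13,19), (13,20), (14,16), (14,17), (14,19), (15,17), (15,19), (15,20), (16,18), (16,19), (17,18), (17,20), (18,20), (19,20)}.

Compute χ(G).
Clique number ω(G) = 4 (lower bound: χ ≥ ω).
Suppose a proper 4-coloring c exists. The clique [9, 10, 13, 14] takes 4 distinct colors; by symmetry let c(9) = 1, c(10) = 2, c(13) = 3, c(14) = 4.
- Vertex 20: neighbors [9, 10, 13] already have colors [1, 2, 3] ⇒ c(20) = 4.
- Vertex 18: neighbors [9, 13, 20] already have colors [1, 3, 4] ⇒ c(18) = 2.
- Vertex 11: neighbors [9, 18, 14] already have colors [1, 2, 4] ⇒ c(11) = 3.
- Vertex 16: neighbors [9, 18, 11, 14] already have colors [1, 2, 3, 4] — all 4 colors blocked. Contradiction.
The forced assignments end in a contradiction, so G has no proper 4-coloring (χ ≥ 5).
The coloring below uses 5 colors, so χ(G) = 5.
A valid 5-coloring: color 1: [14, 20]; color 2: [9, 19]; color 3: [11, 13, 17]; color 4: [10, 15, 18]; color 5: [12, 16].

χ(G) = 5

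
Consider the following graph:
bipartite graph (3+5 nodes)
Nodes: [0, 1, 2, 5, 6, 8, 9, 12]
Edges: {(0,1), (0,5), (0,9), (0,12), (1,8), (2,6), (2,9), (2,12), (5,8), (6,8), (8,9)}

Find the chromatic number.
Clique number ω(G) = 2 (lower bound: χ ≥ ω).
The graph is bipartite (no odd cycle), so 2 colors suffice: χ(G) = 2.
A valid 2-coloring: color 1: [0, 2, 8]; color 2: [1, 5, 6, 9, 12].

χ(G) = 2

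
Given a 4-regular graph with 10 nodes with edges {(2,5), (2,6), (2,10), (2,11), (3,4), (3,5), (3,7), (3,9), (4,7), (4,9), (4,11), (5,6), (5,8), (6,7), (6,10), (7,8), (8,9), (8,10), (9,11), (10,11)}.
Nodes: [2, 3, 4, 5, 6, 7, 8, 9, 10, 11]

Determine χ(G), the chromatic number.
χ(G) = 3

Clique number ω(G) = 3 (lower bound: χ ≥ ω).
The clique on [2, 10, 11] has size 3, forcing χ ≥ 3, and the coloring below uses 3 colors, so χ(G) = 3.
A valid 3-coloring: color 1: [3, 6, 8, 11]; color 2: [2, 4]; color 3: [5, 7, 9, 10].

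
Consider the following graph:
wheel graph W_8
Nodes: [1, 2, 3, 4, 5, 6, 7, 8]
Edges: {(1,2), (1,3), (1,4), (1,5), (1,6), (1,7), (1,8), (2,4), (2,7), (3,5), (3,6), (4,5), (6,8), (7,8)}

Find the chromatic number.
χ(G) = 4

Clique number ω(G) = 3 (lower bound: χ ≥ ω).
Odd cycle [2, 7, 8, 6, 3, 5, 4] needs 3 colors (χ ≥ 3).
Vertex 1 is adjacent to every vertex of [2, 3, 4, 5, 6, 7, 8], which already need 3 colors among themselves, so 1 needs a new color (χ ≥ 4).
The coloring below uses 4 colors, so χ(G) = 4.
A valid 4-coloring: color 1: [1]; color 2: [2, 5, 8]; color 3: [4, 6, 7]; color 4: [3].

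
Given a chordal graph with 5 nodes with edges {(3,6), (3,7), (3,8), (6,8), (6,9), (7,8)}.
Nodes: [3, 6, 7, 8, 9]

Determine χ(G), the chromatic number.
Clique number ω(G) = 3 (lower bound: χ ≥ ω).
The clique on [3, 6, 8] has size 3, forcing χ ≥ 3, and the coloring below uses 3 colors, so χ(G) = 3.
A valid 3-coloring: color 1: [3, 9]; color 2: [8]; color 3: [6, 7].

χ(G) = 3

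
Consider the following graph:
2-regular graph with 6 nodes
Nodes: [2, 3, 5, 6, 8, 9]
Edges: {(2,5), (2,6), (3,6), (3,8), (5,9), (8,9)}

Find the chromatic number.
χ(G) = 2

Clique number ω(G) = 2 (lower bound: χ ≥ ω).
The graph is bipartite (no odd cycle), so 2 colors suffice: χ(G) = 2.
A valid 2-coloring: color 1: [5, 6, 8]; color 2: [2, 3, 9].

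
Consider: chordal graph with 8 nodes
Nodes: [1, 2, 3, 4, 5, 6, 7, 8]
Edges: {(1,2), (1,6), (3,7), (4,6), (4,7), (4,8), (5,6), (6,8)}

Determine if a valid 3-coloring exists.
Yes, G is 3-colorable

A valid 3-coloring: color 1: [2, 6, 7]; color 2: [1, 3, 4, 5]; color 3: [8].
(χ(G) = 3 ≤ 3.)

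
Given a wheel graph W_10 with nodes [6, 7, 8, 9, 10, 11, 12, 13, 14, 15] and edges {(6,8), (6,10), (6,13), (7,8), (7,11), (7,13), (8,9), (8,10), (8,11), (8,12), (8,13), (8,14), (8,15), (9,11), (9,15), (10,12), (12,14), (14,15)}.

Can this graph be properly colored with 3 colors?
Odd cycle [15, 9, 11, 7, 13, 6, 10, 12, 14] needs 3 colors (χ ≥ 3).
Vertex 8 is adjacent to every vertex of [6, 7, 9, 10, 11, 12, 13, 14, 15], which already need 3 colors among themselves, so 8 needs a new color (χ ≥ 4).
Hence χ(G) ≥ 4 > 3, so no proper 3-coloring exists.

No, G is not 3-colorable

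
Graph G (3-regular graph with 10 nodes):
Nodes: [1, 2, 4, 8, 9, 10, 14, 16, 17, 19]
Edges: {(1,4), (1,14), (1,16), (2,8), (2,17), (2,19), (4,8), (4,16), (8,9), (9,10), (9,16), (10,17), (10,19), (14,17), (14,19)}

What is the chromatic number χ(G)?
χ(G) = 3

Clique number ω(G) = 3 (lower bound: χ ≥ ω).
The clique on [1, 4, 16] has size 3, forcing χ ≥ 3, and the coloring below uses 3 colors, so χ(G) = 3.
A valid 3-coloring: color 1: [1, 8, 10]; color 2: [4, 9, 17, 19]; color 3: [2, 14, 16].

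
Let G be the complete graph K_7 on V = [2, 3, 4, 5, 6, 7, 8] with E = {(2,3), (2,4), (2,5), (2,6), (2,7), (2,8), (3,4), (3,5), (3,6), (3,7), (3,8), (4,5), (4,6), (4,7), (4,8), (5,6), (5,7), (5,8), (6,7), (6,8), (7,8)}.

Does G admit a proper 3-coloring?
No, G is not 3-colorable

The clique on vertices [2, 3, 4, 5, 6, 7, 8] has size 7 > 3, so it alone needs 7 colors.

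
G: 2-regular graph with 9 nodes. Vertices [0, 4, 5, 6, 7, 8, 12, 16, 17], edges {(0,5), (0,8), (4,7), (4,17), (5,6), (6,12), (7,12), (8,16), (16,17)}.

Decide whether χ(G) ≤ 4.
A valid 4-coloring: color 1: [6, 7, 8, 17]; color 2: [0, 4, 12, 16]; color 3: [5].
(χ(G) = 3 ≤ 4.)

Yes, G is 4-colorable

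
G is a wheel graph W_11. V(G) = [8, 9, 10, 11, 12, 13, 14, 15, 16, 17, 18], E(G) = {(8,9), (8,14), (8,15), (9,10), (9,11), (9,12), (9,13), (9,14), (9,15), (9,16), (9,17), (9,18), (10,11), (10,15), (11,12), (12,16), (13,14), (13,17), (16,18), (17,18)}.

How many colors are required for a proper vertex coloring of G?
χ(G) = 3

Clique number ω(G) = 3 (lower bound: χ ≥ ω).
The clique on [8, 9, 14] has size 3, forcing χ ≥ 3, and the coloring below uses 3 colors, so χ(G) = 3.
A valid 3-coloring: color 1: [9]; color 2: [11, 14, 15, 16, 17]; color 3: [8, 10, 12, 13, 18].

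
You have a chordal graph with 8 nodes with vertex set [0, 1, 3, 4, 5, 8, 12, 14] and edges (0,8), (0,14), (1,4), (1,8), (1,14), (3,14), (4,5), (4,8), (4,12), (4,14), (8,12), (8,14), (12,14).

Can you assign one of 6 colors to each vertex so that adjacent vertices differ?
A valid 6-coloring: color 1: [5, 14]; color 2: [0, 3, 4]; color 3: [8]; color 4: [1, 12].
(χ(G) = 4 ≤ 6.)

Yes, G is 6-colorable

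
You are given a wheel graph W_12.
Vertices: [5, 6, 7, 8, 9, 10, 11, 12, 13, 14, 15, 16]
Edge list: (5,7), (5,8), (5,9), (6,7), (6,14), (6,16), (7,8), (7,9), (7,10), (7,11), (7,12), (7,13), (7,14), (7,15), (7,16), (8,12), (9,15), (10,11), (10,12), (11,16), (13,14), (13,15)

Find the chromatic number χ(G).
Clique number ω(G) = 3 (lower bound: χ ≥ ω).
Odd cycle [10, 11, 16, 6, 14, 13, 15, 9, 5, 8, 12] needs 3 colors (χ ≥ 3).
Vertex 7 is adjacent to every vertex of [5, 6, 8, 9, 10, 11, 12, 13, 14, 15, 16], which already need 3 colors among themselves, so 7 needs a new color (χ ≥ 4).
The coloring below uses 4 colors, so χ(G) = 4.
A valid 4-coloring: color 1: [7]; color 2: [8, 10, 14, 15, 16]; color 3: [6, 9, 11, 12, 13]; color 4: [5].

χ(G) = 4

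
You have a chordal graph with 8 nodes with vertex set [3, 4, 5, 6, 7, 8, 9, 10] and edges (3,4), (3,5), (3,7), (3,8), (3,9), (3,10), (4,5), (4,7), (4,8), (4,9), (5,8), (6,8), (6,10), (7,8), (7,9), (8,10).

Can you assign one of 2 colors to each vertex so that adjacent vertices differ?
The clique on vertices [3, 4, 5, 8] has size 4 > 2, so it alone needs 4 colors.

No, G is not 2-colorable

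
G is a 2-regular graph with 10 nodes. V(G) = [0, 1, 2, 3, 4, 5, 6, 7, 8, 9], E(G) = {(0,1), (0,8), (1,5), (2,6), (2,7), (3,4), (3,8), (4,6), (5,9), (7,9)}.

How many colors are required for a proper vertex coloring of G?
Clique number ω(G) = 2 (lower bound: χ ≥ ω).
The graph is bipartite (no odd cycle), so 2 colors suffice: χ(G) = 2.
A valid 2-coloring: color 1: [1, 2, 4, 8, 9]; color 2: [0, 3, 5, 6, 7].

χ(G) = 2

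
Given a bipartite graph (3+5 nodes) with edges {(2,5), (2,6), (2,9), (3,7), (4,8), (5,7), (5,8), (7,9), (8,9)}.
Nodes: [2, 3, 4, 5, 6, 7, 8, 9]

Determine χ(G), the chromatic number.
Clique number ω(G) = 2 (lower bound: χ ≥ ω).
The graph is bipartite (no odd cycle), so 2 colors suffice: χ(G) = 2.
A valid 2-coloring: color 1: [2, 7, 8]; color 2: [3, 4, 5, 6, 9].

χ(G) = 2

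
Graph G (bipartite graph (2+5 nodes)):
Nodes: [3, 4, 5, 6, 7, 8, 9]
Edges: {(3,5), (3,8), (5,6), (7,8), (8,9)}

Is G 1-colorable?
No, G is not 1-colorable

Edge (8,9) forces its endpoints to differ, so 1 color is not enough.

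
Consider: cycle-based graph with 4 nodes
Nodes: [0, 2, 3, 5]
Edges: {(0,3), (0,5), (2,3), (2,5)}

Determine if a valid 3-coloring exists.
Yes, G is 3-colorable

A valid 3-coloring: color 1: [0, 2]; color 2: [3, 5].
(χ(G) = 2 ≤ 3.)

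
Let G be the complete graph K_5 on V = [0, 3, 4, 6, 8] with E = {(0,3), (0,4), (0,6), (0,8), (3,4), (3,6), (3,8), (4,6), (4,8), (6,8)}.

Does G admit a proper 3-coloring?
No, G is not 3-colorable

The clique on vertices [0, 3, 4, 6, 8] has size 5 > 3, so it alone needs 5 colors.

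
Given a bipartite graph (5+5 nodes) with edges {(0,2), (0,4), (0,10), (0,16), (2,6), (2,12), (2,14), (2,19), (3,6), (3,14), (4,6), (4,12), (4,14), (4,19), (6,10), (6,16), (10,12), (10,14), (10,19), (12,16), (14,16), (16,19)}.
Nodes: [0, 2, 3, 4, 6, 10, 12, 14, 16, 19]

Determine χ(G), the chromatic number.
Clique number ω(G) = 2 (lower bound: χ ≥ ω).
The graph is bipartite (no odd cycle), so 2 colors suffice: χ(G) = 2.
A valid 2-coloring: color 1: [0, 6, 12, 14, 19]; color 2: [2, 3, 4, 10, 16].

χ(G) = 2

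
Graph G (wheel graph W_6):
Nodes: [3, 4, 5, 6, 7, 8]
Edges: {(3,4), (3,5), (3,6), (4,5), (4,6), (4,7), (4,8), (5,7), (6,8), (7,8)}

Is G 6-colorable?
A valid 6-coloring: color 1: [4]; color 2: [3, 7]; color 3: [5, 6]; color 4: [8].
(χ(G) = 4 ≤ 6.)

Yes, G is 6-colorable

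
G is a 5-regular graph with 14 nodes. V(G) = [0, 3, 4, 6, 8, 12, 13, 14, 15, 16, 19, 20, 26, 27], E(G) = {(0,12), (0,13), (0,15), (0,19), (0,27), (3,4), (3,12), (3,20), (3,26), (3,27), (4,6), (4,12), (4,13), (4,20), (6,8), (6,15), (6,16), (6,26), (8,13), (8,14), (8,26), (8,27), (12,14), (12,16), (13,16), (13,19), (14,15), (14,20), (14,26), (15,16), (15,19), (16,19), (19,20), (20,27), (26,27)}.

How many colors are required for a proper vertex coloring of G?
Clique number ω(G) = 3 (lower bound: χ ≥ ω).
Suppose a proper 3-coloring c exists. The clique [0, 13, 19] takes 3 distinct colors; by symmetry let c(0) = 1, c(13) = 2, c(19) = 3.
- Vertex 15: neighbors [0, 19] already have colors [1, 3] ⇒ c(15) = 2.
- Vertex 16: neighbors [13, 19] already have colors [2, 3] ⇒ c(16) = 1.
- Vertex 6: neighbors [16, 15] already have colors [1, 2] ⇒ c(6) = 3.
- Vertex 4: neighbors [13, 6] already have colors [2, 3] ⇒ c(4) = 1.
- Vertex 8: neighbors [13, 6] already have colors [2, 3] ⇒ c(8) = 1.
- Vertex 14: neighbors [8, 15] already have colors [1, 2] ⇒ c(14) = 3.
- Vertex 20: neighbors [4, 14] already have colors [1, 3] ⇒ c(20) = 2.
- Vertex 3: neighbors [4, 20] already have colors [1, 2] ⇒ c(3) = 3.
- Vertex 27: neighbors [0, 20, 3] already have colors [1, 2, 3] — all 3 colors blocked. Contradiction.
The forced assignments end in a contradiction, so G has no proper 3-coloring (χ ≥ 4).
The coloring below uses 4 colors, so χ(G) = 4.
A valid 4-coloring: color 1: [3, 6, 14, 19]; color 2: [12, 13, 15, 20, 26]; color 3: [0, 4, 8, 16]; color 4: [27].

χ(G) = 4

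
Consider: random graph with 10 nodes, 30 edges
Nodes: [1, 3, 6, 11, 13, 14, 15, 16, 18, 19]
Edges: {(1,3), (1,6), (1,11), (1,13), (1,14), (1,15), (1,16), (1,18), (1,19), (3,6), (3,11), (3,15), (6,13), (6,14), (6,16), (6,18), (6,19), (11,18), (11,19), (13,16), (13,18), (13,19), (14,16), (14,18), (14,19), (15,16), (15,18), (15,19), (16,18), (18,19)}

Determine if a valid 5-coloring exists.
Yes, G is 5-colorable

A valid 5-coloring: color 1: [1]; color 2: [3, 18]; color 3: [16, 19]; color 4: [6, 11, 15]; color 5: [13, 14].
(χ(G) = 5 ≤ 5.)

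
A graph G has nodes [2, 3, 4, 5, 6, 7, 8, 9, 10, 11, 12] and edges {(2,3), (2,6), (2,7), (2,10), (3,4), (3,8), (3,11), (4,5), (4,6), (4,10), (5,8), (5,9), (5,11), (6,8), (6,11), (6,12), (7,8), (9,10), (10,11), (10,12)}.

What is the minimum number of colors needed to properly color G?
χ(G) = 2

Clique number ω(G) = 2 (lower bound: χ ≥ ω).
The graph is bipartite (no odd cycle), so 2 colors suffice: χ(G) = 2.
A valid 2-coloring: color 1: [3, 5, 6, 7, 10]; color 2: [2, 4, 8, 9, 11, 12].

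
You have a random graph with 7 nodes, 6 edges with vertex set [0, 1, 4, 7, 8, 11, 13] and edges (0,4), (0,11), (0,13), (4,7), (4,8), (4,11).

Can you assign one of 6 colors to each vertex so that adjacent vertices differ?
Yes, G is 6-colorable

A valid 6-coloring: color 1: [1, 4, 13]; color 2: [0, 7, 8]; color 3: [11].
(χ(G) = 3 ≤ 6.)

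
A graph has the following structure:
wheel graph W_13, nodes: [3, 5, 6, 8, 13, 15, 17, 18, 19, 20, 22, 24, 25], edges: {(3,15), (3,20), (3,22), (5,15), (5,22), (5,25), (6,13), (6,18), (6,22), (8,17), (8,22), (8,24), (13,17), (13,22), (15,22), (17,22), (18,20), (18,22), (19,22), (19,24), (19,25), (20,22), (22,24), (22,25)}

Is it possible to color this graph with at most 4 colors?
A valid 4-coloring: color 1: [22]; color 2: [6, 15, 17, 20, 24, 25]; color 3: [3, 5, 8, 13, 18, 19].
(χ(G) = 3 ≤ 4.)

Yes, G is 4-colorable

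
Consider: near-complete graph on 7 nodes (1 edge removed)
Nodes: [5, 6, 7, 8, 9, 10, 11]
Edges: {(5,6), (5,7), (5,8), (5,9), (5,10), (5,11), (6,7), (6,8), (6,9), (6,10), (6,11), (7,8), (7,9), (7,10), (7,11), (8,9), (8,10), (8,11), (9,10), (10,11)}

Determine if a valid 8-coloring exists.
Yes, G is 8-colorable

A valid 8-coloring: color 1: [6]; color 2: [5]; color 3: [10]; color 4: [8]; color 5: [7]; color 6: [9, 11].
(χ(G) = 6 ≤ 8.)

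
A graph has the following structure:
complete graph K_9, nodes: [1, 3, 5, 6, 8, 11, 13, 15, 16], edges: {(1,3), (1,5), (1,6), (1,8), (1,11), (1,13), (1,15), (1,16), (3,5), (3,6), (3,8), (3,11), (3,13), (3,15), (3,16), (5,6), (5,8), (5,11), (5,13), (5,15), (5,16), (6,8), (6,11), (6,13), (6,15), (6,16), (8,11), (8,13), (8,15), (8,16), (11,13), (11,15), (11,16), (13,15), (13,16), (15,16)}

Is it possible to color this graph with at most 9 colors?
Yes, G is 9-colorable

A valid 9-coloring: color 1: [8]; color 2: [15]; color 3: [5]; color 4: [6]; color 5: [13]; color 6: [11]; color 7: [1]; color 8: [16]; color 9: [3].
(χ(G) = 9 ≤ 9.)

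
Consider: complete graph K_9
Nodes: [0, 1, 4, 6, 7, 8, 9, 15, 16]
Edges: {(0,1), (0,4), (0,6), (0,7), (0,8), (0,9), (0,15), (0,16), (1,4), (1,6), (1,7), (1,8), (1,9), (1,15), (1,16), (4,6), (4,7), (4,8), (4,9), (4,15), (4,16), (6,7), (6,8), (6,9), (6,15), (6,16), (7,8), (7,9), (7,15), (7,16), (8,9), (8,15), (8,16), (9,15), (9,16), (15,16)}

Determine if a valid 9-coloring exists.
A valid 9-coloring: color 1: [9]; color 2: [8]; color 3: [7]; color 4: [6]; color 5: [4]; color 6: [0]; color 7: [1]; color 8: [15]; color 9: [16].
(χ(G) = 9 ≤ 9.)

Yes, G is 9-colorable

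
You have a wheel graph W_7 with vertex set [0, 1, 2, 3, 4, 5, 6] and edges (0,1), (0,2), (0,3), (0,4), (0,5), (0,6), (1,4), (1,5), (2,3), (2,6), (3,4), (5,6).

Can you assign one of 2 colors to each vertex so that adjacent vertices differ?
No, G is not 2-colorable

The clique on vertices [0, 1, 4] has size 3 > 2, so it alone needs 3 colors.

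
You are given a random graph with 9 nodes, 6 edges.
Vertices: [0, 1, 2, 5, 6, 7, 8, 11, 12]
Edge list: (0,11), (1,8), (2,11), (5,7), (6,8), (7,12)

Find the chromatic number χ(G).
Clique number ω(G) = 2 (lower bound: χ ≥ ω).
The graph is bipartite (no odd cycle), so 2 colors suffice: χ(G) = 2.
A valid 2-coloring: color 1: [7, 8, 11]; color 2: [0, 1, 2, 5, 6, 12].

χ(G) = 2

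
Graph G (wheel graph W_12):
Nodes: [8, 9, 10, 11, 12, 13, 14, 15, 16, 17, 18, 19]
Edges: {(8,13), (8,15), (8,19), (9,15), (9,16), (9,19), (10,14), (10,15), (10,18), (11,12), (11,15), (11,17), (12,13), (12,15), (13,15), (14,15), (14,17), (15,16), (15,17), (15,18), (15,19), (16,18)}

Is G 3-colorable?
Odd cycle [14, 10, 18, 16, 9, 19, 8, 13, 12, 11, 17] needs 3 colors (χ ≥ 3).
Vertex 15 is adjacent to every vertex of [8, 9, 10, 11, 12, 13, 14, 16, 17, 18, 19], which already need 3 colors among themselves, so 15 needs a new color (χ ≥ 4).
Hence χ(G) ≥ 4 > 3, so no proper 3-coloring exists.

No, G is not 3-colorable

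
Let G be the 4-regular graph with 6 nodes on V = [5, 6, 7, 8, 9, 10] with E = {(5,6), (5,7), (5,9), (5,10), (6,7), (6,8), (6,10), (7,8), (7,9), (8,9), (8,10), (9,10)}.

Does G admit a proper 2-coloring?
No, G is not 2-colorable

The clique on vertices [8, 9, 10] has size 3 > 2, so it alone needs 3 colors.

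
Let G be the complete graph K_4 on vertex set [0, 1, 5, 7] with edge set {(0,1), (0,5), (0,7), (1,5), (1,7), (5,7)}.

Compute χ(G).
χ(G) = 4

Clique number ω(G) = 4 (lower bound: χ ≥ ω).
The clique on [0, 1, 5, 7] has size 4, forcing χ ≥ 4, and the coloring below uses 4 colors, so χ(G) = 4.
A valid 4-coloring: color 1: [7]; color 2: [5]; color 3: [0]; color 4: [1].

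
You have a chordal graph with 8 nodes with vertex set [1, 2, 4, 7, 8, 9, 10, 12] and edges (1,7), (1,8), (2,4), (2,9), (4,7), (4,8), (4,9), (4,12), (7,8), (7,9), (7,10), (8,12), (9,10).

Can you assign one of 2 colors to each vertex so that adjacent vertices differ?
The clique on vertices [1, 7, 8] has size 3 > 2, so it alone needs 3 colors.

No, G is not 2-colorable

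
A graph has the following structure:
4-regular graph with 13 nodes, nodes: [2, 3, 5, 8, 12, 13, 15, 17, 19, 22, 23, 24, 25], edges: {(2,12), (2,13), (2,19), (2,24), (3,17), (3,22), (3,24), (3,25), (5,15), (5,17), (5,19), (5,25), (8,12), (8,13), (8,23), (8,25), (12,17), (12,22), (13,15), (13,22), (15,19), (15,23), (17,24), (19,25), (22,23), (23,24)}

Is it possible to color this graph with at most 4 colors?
A valid 4-coloring: color 1: [8, 17, 19, 22]; color 2: [3, 5, 12, 13, 23]; color 3: [15, 24, 25]; color 4: [2].
(χ(G) = 3 ≤ 4.)

Yes, G is 4-colorable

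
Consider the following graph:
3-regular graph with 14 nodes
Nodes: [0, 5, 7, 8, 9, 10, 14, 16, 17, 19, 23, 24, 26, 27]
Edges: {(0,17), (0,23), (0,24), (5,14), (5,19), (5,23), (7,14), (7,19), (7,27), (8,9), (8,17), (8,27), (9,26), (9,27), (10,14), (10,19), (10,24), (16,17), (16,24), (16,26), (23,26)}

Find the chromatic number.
Clique number ω(G) = 3 (lower bound: χ ≥ ω).
The clique on [8, 9, 27] has size 3, forcing χ ≥ 3, and the coloring below uses 3 colors, so χ(G) = 3.
A valid 3-coloring: color 1: [0, 14, 19, 26, 27]; color 2: [5, 7, 8, 10, 16]; color 3: [9, 17, 23, 24].

χ(G) = 3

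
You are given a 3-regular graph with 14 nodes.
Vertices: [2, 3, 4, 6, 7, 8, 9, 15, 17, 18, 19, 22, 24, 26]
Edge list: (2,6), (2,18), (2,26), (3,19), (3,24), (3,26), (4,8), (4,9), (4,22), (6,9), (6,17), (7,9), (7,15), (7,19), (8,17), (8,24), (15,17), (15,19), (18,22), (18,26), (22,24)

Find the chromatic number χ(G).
χ(G) = 3

Clique number ω(G) = 3 (lower bound: χ ≥ ω).
The clique on [2, 18, 26] has size 3, forcing χ ≥ 3, and the coloring below uses 3 colors, so χ(G) = 3.
A valid 3-coloring: color 1: [2, 9, 17, 19, 22]; color 2: [3, 6, 8, 15, 18]; color 3: [4, 7, 24, 26].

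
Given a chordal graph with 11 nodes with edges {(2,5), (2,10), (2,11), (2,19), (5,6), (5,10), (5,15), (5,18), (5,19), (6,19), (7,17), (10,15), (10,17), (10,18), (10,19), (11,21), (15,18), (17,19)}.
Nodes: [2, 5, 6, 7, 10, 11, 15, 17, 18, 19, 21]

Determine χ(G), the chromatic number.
χ(G) = 4

Clique number ω(G) = 4 (lower bound: χ ≥ ω).
The clique on [5, 10, 15, 18] has size 4, forcing χ ≥ 4, and the coloring below uses 4 colors, so χ(G) = 4.
A valid 4-coloring: color 1: [6, 7, 10, 11]; color 2: [5, 17, 21]; color 3: [18, 19]; color 4: [2, 15].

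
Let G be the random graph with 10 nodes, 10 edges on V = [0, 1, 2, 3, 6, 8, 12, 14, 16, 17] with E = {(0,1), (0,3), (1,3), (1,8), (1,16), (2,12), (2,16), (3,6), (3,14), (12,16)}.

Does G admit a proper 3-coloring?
Yes, G is 3-colorable

A valid 3-coloring: color 1: [1, 2, 6, 14, 17]; color 2: [3, 8, 16]; color 3: [0, 12].
(χ(G) = 3 ≤ 3.)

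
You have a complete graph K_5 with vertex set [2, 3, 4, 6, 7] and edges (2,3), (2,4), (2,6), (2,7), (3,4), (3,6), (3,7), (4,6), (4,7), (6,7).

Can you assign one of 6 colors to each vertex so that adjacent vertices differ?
Yes, G is 6-colorable

A valid 6-coloring: color 1: [2]; color 2: [7]; color 3: [3]; color 4: [4]; color 5: [6].
(χ(G) = 5 ≤ 6.)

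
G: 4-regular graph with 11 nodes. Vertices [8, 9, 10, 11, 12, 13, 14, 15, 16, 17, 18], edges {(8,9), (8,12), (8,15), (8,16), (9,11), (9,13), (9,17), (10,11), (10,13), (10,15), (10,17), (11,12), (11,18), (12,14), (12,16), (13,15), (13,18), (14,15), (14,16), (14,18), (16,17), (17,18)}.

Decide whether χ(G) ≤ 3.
Yes, G is 3-colorable

A valid 3-coloring: color 1: [9, 15, 16, 18]; color 2: [8, 11, 13, 14, 17]; color 3: [10, 12].
(χ(G) = 3 ≤ 3.)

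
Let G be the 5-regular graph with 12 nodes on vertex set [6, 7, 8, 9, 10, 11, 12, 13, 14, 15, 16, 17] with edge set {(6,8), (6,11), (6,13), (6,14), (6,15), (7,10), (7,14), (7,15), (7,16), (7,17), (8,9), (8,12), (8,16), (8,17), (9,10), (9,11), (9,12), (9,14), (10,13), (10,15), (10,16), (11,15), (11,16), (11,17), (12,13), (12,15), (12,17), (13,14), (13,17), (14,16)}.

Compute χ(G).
χ(G) = 4

Clique number ω(G) = 3 (lower bound: χ ≥ ω).
Suppose a proper 3-coloring c exists. The clique [6, 11, 15] takes 3 distinct colors; by symmetry let c(6) = 1, c(11) = 2, c(15) = 3.
- Vertex 7: neighbors [15] already have colors [3]; try each remaining color.
- Case c(7) = 1:
  - Vertex 10: neighbors [7, 15] already have colors [1, 3] ⇒ c(10) = 2.
  - Vertex 13: neighbors [6, 10] already have colors [1, 2] ⇒ c(13) = 3.
  - Vertex 17: neighbors [7, 11, 13] already have colors [1, 2, 3] — all 3 colors blocked. Contradiction.
- Case c(7) = 2:
  - Vertex 10: neighbors [7, 15] already have colors [2, 3] ⇒ c(10) = 1.
  - Vertex 9: neighbors [10, 11] already have colors [1, 2] ⇒ c(9) = 3.
  - Vertex 14: neighbors [6, 7, 9] already have colors [1, 2, 3] — all 3 colors blocked. Contradiction.
Every case ends in a contradiction, so G has no proper 3-coloring (χ ≥ 4).
The coloring below uses 4 colors, so χ(G) = 4.
A valid 4-coloring: color 1: [9, 15, 16, 17]; color 2: [8, 10, 11, 14]; color 3: [6, 7, 12]; color 4: [13].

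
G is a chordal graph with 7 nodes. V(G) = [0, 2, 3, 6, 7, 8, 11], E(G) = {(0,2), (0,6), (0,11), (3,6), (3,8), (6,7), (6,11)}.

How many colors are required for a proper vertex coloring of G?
Clique number ω(G) = 3 (lower bound: χ ≥ ω).
The clique on [0, 6, 11] has size 3, forcing χ ≥ 3, and the coloring below uses 3 colors, so χ(G) = 3.
A valid 3-coloring: color 1: [2, 6, 8]; color 2: [0, 3, 7]; color 3: [11].

χ(G) = 3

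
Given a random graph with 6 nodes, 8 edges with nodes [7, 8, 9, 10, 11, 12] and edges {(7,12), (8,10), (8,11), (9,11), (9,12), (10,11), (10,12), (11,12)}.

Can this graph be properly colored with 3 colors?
A valid 3-coloring: color 1: [8, 12]; color 2: [7, 11]; color 3: [9, 10].
(χ(G) = 3 ≤ 3.)

Yes, G is 3-colorable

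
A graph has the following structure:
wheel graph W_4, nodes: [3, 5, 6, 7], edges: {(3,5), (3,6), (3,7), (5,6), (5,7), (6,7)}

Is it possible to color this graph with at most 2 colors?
The clique on vertices [3, 5, 6, 7] has size 4 > 2, so it alone needs 4 colors.

No, G is not 2-colorable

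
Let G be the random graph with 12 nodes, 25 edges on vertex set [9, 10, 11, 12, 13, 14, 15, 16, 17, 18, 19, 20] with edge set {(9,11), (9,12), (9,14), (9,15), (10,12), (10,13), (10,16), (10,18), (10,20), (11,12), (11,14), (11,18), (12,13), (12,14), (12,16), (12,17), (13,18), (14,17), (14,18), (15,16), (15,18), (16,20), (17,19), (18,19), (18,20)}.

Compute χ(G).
Clique number ω(G) = 4 (lower bound: χ ≥ ω).
The clique on [9, 11, 12, 14] has size 4, forcing χ ≥ 4, and the coloring below uses 4 colors, so χ(G) = 4.
A valid 4-coloring: color 1: [12, 18]; color 2: [10, 14, 15, 19]; color 3: [9, 13, 16, 17]; color 4: [11, 20].

χ(G) = 4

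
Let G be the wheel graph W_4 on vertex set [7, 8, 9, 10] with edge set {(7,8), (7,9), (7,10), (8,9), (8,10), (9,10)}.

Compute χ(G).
Clique number ω(G) = 4 (lower bound: χ ≥ ω).
The clique on [7, 8, 9, 10] has size 4, forcing χ ≥ 4, and the coloring below uses 4 colors, so χ(G) = 4.
A valid 4-coloring: color 1: [7]; color 2: [9]; color 3: [8]; color 4: [10].

χ(G) = 4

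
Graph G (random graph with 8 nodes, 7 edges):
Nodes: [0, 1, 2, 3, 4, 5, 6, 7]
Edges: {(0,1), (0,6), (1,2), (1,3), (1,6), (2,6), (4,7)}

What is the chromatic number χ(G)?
χ(G) = 3

Clique number ω(G) = 3 (lower bound: χ ≥ ω).
The clique on [0, 1, 6] has size 3, forcing χ ≥ 3, and the coloring below uses 3 colors, so χ(G) = 3.
A valid 3-coloring: color 1: [1, 4, 5]; color 2: [3, 6, 7]; color 3: [0, 2].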